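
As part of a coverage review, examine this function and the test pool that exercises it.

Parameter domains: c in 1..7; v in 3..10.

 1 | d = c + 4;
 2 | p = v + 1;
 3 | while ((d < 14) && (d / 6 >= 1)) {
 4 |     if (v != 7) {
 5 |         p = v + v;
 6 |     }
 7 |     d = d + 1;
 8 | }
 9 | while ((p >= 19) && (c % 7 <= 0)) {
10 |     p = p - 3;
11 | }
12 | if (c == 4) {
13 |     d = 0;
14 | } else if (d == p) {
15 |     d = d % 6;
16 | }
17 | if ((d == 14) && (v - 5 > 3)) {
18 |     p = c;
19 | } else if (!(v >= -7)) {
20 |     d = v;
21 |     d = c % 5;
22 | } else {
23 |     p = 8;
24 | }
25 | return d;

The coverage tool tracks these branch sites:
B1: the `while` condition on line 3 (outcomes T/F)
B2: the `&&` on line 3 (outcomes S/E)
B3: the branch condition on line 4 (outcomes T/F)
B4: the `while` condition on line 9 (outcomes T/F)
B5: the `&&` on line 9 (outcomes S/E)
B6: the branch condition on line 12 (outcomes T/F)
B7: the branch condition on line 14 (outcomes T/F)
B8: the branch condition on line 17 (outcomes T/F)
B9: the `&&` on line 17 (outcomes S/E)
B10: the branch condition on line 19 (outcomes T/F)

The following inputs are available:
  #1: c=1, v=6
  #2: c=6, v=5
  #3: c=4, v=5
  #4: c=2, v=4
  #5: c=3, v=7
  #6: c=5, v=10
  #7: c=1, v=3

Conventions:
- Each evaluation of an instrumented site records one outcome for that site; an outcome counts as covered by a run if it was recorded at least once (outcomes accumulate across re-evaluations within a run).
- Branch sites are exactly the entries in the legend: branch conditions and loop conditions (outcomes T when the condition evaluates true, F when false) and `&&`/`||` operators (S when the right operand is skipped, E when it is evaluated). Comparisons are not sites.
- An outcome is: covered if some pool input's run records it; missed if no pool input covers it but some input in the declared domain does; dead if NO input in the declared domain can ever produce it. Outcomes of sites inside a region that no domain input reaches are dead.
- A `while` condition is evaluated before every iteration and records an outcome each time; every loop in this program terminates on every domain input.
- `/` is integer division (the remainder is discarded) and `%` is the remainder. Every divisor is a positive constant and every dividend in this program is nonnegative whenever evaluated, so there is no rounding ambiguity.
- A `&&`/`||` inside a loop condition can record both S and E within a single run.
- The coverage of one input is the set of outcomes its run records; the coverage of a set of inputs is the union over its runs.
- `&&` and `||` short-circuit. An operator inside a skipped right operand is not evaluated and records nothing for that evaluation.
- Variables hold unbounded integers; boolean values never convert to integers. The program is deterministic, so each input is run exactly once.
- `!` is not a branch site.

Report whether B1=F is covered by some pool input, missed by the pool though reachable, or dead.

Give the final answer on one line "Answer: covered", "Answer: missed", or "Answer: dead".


B1=F is recorded by pool input(s) 1, 2, 3, 4, 5, 6, 7 -> covered
Answer: covered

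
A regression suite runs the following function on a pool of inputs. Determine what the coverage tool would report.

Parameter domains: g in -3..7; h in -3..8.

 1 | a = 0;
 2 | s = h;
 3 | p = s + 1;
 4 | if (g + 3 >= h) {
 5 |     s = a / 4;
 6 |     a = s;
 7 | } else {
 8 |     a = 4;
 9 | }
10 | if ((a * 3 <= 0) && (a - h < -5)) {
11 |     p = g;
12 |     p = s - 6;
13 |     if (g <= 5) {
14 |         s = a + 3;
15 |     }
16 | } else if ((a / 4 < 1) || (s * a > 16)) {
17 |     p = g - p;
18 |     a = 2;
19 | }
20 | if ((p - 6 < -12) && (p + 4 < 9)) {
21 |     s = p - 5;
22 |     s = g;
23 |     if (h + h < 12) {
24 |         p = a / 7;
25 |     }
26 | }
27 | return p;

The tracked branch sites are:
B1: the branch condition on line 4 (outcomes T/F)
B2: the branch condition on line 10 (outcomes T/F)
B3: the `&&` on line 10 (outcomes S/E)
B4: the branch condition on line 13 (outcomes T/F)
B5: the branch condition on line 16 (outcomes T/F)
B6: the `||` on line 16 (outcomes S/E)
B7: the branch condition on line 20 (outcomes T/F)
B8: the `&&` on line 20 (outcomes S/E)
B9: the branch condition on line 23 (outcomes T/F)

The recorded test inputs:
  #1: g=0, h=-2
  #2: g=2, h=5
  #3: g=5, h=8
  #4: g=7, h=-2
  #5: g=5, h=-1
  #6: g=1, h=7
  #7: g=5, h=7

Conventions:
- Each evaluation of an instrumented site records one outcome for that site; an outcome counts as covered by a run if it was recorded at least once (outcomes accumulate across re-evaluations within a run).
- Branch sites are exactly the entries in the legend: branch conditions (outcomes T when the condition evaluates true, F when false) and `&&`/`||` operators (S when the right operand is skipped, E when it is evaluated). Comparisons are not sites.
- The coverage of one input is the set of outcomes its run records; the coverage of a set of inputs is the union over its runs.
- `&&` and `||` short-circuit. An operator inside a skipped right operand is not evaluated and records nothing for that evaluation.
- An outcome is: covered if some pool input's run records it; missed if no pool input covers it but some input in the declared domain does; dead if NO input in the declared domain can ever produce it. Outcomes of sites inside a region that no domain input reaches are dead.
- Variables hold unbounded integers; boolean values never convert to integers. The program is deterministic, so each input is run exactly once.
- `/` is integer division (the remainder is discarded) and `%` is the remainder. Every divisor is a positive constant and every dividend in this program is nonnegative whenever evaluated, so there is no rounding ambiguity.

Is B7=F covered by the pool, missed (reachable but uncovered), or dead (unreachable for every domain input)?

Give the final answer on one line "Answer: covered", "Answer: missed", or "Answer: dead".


B7=F is recorded by pool input(s) 1, 2, 3, 4, 5, 7 -> covered
Answer: covered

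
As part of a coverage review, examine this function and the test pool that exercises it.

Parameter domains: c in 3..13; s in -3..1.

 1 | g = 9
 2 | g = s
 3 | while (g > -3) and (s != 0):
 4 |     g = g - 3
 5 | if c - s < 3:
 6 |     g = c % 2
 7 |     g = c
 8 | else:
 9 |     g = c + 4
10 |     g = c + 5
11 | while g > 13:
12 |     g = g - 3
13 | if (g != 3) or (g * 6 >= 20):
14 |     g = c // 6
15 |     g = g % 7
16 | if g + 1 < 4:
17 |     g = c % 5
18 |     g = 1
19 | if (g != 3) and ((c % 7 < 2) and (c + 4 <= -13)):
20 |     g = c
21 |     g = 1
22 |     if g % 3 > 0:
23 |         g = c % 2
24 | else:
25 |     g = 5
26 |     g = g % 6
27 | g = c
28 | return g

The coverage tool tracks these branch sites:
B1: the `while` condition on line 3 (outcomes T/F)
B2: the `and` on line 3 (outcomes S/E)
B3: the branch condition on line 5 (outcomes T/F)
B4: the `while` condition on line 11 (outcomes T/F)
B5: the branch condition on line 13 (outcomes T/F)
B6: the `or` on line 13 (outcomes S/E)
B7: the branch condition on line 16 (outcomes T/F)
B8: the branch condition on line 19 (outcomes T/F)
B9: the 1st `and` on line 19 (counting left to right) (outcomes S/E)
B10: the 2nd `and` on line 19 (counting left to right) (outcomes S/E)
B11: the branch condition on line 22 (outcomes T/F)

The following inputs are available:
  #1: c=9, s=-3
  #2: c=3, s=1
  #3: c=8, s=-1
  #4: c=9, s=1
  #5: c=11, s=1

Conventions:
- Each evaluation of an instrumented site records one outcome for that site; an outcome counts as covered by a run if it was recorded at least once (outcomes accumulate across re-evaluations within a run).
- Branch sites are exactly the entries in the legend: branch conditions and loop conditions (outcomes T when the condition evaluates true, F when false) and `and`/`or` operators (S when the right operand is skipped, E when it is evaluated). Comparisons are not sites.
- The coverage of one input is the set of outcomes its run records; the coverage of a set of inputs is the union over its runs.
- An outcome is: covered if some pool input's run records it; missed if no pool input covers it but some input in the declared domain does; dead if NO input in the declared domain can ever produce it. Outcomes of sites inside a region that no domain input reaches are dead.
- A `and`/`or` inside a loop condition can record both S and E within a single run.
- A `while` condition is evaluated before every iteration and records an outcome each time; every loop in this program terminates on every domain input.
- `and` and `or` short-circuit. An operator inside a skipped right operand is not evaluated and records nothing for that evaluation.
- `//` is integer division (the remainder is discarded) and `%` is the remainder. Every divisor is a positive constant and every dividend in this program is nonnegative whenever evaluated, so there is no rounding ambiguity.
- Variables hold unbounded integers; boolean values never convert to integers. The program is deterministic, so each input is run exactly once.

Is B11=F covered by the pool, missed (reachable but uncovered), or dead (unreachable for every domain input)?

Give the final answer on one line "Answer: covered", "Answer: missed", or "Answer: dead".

no pool input records B11=F
checking all 55 inputs in the declared domain: B11=F is never recorded -> dead

Answer: dead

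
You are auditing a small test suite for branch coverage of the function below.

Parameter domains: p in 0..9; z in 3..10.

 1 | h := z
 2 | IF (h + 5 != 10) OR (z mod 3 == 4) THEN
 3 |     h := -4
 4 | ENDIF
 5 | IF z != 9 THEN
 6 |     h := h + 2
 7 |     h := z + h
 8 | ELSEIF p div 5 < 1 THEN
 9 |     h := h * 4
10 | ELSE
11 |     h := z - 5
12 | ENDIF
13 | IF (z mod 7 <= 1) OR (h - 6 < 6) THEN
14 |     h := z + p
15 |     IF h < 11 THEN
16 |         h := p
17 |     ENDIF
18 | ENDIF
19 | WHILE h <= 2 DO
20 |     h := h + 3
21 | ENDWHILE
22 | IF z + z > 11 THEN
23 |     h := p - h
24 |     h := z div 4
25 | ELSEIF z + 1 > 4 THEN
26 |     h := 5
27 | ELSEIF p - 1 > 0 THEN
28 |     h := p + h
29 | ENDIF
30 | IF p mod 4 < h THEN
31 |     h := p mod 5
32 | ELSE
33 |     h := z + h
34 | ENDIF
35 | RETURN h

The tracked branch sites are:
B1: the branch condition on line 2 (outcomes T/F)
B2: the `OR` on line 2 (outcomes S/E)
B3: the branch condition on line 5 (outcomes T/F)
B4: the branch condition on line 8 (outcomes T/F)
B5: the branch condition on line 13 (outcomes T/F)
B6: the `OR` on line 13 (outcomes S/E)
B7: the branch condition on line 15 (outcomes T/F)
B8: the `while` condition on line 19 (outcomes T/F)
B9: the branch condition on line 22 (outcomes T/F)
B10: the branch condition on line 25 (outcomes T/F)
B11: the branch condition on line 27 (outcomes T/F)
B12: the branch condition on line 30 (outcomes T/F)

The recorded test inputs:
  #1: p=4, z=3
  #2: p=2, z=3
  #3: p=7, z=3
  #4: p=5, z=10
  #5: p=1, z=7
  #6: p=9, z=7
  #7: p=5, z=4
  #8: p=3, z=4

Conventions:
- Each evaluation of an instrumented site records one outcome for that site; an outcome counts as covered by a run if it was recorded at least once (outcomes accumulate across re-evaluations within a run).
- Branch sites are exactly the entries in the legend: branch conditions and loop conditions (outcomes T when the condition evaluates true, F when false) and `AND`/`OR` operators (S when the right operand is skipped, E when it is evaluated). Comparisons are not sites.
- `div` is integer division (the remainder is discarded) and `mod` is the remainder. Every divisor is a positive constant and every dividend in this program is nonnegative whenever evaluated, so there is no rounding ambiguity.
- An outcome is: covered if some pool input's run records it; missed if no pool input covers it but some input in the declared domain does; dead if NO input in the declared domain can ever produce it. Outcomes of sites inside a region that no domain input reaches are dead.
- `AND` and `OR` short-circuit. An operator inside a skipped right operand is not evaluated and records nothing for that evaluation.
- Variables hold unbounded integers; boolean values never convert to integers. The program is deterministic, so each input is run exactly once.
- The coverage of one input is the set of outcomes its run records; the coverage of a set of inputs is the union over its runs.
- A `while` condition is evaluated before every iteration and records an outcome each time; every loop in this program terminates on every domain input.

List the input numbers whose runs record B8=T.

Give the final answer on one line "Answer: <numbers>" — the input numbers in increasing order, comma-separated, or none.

input #1 (p=4, z=3): never hits B8=T
input #2 (p=2, z=3): hits B8=T
input #3 (p=7, z=3): never hits B8=T
input #4 (p=5, z=10): never hits B8=T
input #5 (p=1, z=7): hits B8=T
input #6 (p=9, z=7): never hits B8=T
input #7 (p=5, z=4): never hits B8=T
input #8 (p=3, z=4): never hits B8=T

Answer: 2, 5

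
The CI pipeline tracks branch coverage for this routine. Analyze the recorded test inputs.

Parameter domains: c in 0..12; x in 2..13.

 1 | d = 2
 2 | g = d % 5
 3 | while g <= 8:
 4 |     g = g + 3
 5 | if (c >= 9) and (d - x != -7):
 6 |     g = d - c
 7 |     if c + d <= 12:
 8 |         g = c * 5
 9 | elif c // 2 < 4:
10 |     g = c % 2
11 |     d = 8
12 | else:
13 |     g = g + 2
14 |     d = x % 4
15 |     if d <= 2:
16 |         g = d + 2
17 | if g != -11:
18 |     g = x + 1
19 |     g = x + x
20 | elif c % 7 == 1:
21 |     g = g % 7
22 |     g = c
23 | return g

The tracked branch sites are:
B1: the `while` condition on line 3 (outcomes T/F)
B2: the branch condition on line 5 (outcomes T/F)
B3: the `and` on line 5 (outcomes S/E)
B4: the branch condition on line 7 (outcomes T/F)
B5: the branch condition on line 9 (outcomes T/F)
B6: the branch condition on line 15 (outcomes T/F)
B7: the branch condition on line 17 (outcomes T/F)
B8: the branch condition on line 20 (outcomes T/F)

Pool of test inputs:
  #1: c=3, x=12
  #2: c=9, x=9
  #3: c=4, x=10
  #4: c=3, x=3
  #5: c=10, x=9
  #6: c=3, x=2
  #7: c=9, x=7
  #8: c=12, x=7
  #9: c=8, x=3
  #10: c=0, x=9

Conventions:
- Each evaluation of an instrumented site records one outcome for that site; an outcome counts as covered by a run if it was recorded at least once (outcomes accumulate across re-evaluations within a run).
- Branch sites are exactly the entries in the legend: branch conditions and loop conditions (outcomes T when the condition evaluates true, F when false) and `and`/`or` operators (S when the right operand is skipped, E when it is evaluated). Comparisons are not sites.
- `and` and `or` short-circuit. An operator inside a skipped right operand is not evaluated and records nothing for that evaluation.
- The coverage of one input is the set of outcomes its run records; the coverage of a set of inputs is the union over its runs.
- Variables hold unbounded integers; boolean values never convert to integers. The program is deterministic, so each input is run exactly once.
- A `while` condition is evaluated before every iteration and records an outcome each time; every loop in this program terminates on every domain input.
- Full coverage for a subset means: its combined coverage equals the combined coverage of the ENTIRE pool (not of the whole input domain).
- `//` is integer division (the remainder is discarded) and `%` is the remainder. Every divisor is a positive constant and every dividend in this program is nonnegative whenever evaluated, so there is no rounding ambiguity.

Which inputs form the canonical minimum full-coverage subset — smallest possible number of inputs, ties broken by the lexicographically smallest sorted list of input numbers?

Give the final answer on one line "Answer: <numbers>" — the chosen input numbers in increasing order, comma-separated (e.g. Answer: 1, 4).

test 1 (c=3, x=12) hits B1=T, B1=F, B2=F, B3=S, B5=T, B7=T
test 2 (c=9, x=9) hits B1=T, B1=F, B2=F, B3=E, B5=F, B6=T, B7=T
test 3 (c=4, x=10) hits B1=T, B1=F, B2=F, B3=S, B5=T, B7=T
test 4 (c=3, x=3) hits B1=T, B1=F, B2=F, B3=S, B5=T, B7=T
test 5 (c=10, x=9) hits B1=T, B1=F, B2=F, B3=E, B5=F, B6=T, B7=T
test 6 (c=3, x=2) hits B1=T, B1=F, B2=F, B3=S, B5=T, B7=T
test 7 (c=9, x=7) hits B1=T, B1=F, B2=T, B3=E, B4=T, B7=T
test 8 (c=12, x=7) hits B1=T, B1=F, B2=T, B3=E, B4=F, B7=T
test 9 (c=8, x=3) hits B1=T, B1=F, B2=F, B3=S, B5=F, B6=F, B7=T
test 10 (c=0, x=9) hits B1=T, B1=F, B2=F, B3=S, B5=T, B7=T
pool-wide coverage (13 outcomes): B1=T, B1=F, B2=T, B2=F, B3=S, B3=E, B4=T, B4=F, B5=T, B5=F, B6=T, B6=F, B7=T
every size-1 subset falls short of the 13 outcomes (best: 7/13)
every size-2 subset falls short of the 13 outcomes (best: 10/13)
every size-3 subset falls short of the 13 outcomes (best: 11/13)
every size-4 subset falls short of the 13 outcomes (best: 12/13)
at size 5, {1, 2, 7, 8, 9} reaches all 13 outcomes; every lexicographically earlier size-5 subset fails

Answer: 1, 2, 7, 8, 9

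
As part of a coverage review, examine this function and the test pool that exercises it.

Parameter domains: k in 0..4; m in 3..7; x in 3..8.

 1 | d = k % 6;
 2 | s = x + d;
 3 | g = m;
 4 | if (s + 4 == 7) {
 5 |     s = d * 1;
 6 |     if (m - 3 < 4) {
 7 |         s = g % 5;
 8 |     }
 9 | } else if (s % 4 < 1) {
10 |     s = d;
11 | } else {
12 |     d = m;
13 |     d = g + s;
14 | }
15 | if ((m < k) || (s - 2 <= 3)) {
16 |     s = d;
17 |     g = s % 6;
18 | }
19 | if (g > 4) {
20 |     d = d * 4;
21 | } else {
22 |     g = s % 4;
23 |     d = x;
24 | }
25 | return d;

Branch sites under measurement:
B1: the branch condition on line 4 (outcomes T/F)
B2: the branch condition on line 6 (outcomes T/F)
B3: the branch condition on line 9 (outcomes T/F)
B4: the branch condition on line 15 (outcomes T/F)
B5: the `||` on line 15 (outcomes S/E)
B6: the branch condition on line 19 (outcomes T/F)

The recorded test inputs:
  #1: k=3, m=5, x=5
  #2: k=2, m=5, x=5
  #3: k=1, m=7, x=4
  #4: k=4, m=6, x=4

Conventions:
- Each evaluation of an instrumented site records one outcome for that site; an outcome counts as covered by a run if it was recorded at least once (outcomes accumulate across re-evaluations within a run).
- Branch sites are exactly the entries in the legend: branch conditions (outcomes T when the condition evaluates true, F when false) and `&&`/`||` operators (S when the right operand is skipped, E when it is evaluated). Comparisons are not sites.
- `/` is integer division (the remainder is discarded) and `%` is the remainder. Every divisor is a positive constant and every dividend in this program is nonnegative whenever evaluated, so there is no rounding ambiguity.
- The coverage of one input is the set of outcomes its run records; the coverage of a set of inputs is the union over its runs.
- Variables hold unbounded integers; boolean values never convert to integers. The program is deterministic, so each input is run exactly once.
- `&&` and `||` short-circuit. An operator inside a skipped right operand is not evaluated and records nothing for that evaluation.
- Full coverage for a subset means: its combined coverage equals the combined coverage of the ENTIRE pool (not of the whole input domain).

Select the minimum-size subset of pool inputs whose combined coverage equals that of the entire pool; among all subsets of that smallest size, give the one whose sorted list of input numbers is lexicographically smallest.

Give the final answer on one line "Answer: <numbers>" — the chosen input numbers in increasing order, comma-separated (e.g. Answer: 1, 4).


test 1 (k=3, m=5, x=5) fires B1->F, B3->T, B5->E, B4->T, B6->F; hits B1=F, B3=T, B4=T, B5=E, B6=F
test 2 (k=2, m=5, x=5) fires B1->F, B3->F, B5->E, B4->F, B6->T; hits B1=F, B3=F, B4=F, B5=E, B6=T
test 3 (k=1, m=7, x=4) fires B1->F, B3->F, B5->E, B4->T, B6->F; hits B1=F, B3=F, B4=T, B5=E, B6=F
test 4 (k=4, m=6, x=4) fires B1->F, B3->T, B5->E, B4->T, B6->F; hits B1=F, B3=T, B4=T, B5=E, B6=F
pool-wide coverage (8 outcomes): B1=F, B3=T, B3=F, B4=T, B4=F, B5=E, B6=T, B6=F
checked all size-1 subsets: none covers 8 outcomes (max 5/8)
size 2: inputs {1, 2} cover all 8 outcomes, and no lexicographically smaller subset of this size does
Answer: 1, 2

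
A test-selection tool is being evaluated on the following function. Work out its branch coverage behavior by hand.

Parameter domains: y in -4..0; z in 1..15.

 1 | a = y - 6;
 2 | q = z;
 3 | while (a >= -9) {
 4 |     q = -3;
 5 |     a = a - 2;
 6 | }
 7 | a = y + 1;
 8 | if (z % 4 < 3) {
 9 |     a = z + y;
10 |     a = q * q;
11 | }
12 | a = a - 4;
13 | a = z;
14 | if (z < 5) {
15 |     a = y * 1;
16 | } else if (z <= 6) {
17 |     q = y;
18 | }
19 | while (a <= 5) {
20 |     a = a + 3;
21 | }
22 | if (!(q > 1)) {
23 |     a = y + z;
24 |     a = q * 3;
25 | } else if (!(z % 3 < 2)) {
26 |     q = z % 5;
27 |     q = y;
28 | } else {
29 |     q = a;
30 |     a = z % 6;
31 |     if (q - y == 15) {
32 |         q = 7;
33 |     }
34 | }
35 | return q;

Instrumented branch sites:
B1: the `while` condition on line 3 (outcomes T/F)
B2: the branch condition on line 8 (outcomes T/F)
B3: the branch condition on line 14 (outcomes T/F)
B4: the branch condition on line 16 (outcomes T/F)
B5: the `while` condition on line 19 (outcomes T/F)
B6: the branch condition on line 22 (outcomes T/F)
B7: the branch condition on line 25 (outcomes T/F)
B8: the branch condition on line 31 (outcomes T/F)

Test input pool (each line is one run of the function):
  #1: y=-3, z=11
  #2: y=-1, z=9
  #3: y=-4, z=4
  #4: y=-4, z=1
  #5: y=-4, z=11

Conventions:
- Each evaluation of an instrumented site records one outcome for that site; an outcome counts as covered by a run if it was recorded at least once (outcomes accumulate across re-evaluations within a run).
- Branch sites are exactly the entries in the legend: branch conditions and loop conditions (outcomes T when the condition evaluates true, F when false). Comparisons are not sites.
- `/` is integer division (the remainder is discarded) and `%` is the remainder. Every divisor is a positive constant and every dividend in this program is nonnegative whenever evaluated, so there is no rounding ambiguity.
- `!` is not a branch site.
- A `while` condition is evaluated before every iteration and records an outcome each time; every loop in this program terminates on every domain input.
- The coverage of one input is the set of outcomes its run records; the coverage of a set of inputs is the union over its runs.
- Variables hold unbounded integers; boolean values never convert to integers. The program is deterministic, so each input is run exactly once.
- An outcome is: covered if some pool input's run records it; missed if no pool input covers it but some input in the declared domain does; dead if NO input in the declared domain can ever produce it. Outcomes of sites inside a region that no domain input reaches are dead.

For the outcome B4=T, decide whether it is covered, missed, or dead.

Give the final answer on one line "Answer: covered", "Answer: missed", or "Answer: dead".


no pool input records B4=T
but domain input (y=-4, z=5) does record it -> reachable, so missed
Answer: missed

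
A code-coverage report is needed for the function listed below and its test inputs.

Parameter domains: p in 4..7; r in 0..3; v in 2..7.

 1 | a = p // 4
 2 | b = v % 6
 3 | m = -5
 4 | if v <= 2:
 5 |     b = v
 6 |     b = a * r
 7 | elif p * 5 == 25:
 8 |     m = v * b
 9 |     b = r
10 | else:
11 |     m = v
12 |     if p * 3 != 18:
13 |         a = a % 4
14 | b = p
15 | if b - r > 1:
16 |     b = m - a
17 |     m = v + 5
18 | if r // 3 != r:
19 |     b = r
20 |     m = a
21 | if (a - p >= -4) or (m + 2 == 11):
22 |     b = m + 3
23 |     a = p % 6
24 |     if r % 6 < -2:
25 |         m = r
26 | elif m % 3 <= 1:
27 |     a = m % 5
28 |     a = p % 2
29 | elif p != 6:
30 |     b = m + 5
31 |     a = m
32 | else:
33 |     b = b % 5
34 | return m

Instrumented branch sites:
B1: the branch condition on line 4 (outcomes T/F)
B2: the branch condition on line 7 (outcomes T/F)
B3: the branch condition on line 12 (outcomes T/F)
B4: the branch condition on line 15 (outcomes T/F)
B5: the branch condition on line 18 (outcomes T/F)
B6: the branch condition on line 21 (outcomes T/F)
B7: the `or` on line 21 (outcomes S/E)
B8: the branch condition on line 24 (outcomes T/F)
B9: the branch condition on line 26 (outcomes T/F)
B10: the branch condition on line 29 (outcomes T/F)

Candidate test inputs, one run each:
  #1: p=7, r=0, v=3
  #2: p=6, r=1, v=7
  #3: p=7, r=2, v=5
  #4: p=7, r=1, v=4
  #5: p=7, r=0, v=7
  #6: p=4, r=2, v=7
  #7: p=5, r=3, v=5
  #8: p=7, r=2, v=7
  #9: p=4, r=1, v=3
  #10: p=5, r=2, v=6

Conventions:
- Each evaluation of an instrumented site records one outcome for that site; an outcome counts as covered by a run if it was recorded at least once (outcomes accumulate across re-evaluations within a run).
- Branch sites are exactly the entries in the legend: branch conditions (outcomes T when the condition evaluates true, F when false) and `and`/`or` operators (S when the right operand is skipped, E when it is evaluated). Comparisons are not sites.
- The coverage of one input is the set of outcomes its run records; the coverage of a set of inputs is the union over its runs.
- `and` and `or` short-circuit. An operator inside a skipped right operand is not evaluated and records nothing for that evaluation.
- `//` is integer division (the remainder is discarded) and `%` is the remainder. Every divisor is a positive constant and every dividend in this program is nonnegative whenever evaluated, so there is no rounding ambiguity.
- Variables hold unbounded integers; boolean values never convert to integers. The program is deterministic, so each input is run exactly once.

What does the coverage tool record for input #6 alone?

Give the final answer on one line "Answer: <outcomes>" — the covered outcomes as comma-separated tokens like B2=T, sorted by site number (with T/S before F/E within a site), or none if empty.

Running input #6 (p=4, r=2, v=7), event by event:
  B1->F, B2->F, B3->T, B4->T, B5->T, B7->S, B6->T, B8->F
deduplicating events, the covered set is: B1=F, B2=F, B3=T, B4=T, B5=T, B6=T, B7=S, B8=F

Answer: B1=F, B2=F, B3=T, B4=T, B5=T, B6=T, B7=S, B8=F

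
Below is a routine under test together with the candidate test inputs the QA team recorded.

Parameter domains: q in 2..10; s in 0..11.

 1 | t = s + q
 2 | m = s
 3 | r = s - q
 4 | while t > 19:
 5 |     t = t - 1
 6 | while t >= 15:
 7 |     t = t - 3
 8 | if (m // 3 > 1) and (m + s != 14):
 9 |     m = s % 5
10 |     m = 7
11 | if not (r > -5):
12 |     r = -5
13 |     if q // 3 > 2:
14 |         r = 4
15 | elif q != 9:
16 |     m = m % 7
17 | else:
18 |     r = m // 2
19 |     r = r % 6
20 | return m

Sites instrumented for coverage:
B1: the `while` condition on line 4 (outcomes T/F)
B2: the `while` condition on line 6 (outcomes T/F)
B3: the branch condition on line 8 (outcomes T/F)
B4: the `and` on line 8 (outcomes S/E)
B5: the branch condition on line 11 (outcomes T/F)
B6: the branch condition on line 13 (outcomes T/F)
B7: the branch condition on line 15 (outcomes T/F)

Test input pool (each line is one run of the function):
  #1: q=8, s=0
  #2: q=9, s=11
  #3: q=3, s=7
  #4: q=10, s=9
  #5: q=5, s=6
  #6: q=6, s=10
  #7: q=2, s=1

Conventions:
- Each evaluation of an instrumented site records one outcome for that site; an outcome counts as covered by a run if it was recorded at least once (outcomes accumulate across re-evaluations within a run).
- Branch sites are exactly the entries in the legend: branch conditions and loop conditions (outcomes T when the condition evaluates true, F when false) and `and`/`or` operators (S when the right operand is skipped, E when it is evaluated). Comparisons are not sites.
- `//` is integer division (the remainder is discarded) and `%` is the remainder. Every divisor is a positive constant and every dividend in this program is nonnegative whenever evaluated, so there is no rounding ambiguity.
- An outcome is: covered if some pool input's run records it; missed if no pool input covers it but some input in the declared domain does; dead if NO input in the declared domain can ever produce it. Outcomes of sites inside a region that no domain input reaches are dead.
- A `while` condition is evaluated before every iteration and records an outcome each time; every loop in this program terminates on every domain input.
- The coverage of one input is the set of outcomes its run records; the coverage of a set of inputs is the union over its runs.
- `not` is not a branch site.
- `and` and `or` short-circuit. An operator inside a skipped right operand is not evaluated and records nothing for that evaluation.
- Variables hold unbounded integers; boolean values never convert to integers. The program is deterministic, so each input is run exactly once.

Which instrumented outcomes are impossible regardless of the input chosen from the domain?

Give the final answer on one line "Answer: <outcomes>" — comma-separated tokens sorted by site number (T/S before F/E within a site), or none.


running all 108 domain inputs and tallying outcomes:
  reachable outcomes have witnesses, e.g. B1=T (e.g. q=9, s=11), B1=F (e.g. q=2, s=0), B2=T (e.g. q=4, s=11), B2=F (e.g. q=2, s=0)
Answer: none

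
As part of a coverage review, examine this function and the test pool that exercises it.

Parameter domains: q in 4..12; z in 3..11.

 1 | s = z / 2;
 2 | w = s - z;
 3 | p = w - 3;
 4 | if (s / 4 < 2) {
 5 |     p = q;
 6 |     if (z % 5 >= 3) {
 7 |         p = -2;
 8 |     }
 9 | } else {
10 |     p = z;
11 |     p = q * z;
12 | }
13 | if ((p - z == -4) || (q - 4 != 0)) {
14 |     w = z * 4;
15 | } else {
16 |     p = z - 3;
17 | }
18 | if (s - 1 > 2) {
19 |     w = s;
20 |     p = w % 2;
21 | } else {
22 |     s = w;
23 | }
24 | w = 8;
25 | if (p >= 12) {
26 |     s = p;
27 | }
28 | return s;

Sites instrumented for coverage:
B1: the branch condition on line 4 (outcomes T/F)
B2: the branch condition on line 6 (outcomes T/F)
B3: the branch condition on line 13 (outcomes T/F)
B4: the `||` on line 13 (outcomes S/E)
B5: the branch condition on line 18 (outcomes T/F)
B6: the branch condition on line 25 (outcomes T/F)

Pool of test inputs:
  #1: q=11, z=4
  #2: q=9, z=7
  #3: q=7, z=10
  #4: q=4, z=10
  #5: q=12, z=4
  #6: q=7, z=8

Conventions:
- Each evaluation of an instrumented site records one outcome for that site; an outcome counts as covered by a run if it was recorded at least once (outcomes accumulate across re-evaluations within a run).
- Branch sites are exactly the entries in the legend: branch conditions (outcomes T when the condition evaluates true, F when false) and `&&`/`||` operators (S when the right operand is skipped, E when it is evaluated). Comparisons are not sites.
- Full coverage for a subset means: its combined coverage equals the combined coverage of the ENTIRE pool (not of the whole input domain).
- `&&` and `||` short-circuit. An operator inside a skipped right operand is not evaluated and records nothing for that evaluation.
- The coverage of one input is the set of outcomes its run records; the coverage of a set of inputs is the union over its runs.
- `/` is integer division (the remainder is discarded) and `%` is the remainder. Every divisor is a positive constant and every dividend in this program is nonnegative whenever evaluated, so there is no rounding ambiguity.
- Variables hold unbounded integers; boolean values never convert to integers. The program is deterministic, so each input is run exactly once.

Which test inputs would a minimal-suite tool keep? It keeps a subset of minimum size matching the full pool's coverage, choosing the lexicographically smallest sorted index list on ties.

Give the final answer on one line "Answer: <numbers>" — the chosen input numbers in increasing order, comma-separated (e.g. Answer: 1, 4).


run #1 (q=11, z=4) records B1=T, B2=T, B3=T, B4=E, B5=F, B6=F
run #2 (q=9, z=7) records B1=T, B2=F, B3=T, B4=E, B5=F, B6=F
run #3 (q=7, z=10) records B1=T, B2=F, B3=T, B4=E, B5=T, B6=F
run #4 (q=4, z=10) records B1=T, B2=F, B3=F, B4=E, B5=T, B6=F
run #5 (q=12, z=4) records B1=T, B2=T, B3=T, B4=E, B5=F, B6=F
run #6 (q=7, z=8) records B1=T, B2=T, B3=T, B4=E, B5=T, B6=F
together the pool reaches 9 outcomes: B1=T, B2=T, B2=F, B3=T, B3=F, B4=E, B5=T, B5=F, B6=F
size 1 is not enough: best union over all size-1 subsets is 6/9
at size 2, {1, 4} reaches all 9 outcomes; every lexicographically earlier size-2 subset fails
Answer: 1, 4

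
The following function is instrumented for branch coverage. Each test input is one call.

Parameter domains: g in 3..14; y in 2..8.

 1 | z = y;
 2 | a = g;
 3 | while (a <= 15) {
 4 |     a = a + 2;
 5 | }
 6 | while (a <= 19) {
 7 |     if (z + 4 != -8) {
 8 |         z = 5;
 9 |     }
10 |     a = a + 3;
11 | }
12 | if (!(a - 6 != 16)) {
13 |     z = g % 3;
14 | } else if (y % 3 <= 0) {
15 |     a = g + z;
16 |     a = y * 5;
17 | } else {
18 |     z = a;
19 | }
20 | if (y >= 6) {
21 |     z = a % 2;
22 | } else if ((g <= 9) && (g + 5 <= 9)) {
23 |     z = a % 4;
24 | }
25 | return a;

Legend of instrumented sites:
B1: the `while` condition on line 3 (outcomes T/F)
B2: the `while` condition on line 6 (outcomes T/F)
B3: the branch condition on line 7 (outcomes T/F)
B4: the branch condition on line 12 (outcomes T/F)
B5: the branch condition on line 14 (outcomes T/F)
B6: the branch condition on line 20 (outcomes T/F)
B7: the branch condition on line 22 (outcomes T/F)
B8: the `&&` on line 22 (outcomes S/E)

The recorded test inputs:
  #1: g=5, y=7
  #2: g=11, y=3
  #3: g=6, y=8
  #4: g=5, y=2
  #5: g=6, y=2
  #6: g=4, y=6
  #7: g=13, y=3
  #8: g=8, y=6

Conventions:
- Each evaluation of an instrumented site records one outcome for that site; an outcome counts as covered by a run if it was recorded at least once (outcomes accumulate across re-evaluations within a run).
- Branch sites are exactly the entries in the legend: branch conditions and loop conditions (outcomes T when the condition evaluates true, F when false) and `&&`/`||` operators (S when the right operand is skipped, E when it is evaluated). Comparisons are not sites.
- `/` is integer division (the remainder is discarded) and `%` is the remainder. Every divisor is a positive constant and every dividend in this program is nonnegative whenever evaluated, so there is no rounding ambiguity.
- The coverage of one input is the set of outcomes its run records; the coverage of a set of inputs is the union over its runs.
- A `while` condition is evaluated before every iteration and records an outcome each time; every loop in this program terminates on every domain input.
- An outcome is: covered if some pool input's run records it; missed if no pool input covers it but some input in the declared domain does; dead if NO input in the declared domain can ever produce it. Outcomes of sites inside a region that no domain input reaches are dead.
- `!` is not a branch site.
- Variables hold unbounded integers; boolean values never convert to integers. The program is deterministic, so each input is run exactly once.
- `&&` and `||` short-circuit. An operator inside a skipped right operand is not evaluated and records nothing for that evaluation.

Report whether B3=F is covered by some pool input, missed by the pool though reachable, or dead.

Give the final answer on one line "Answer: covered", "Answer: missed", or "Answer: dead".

no pool input records B3=F
checking all 84 inputs in the declared domain: B3=F is never recorded -> dead

Answer: dead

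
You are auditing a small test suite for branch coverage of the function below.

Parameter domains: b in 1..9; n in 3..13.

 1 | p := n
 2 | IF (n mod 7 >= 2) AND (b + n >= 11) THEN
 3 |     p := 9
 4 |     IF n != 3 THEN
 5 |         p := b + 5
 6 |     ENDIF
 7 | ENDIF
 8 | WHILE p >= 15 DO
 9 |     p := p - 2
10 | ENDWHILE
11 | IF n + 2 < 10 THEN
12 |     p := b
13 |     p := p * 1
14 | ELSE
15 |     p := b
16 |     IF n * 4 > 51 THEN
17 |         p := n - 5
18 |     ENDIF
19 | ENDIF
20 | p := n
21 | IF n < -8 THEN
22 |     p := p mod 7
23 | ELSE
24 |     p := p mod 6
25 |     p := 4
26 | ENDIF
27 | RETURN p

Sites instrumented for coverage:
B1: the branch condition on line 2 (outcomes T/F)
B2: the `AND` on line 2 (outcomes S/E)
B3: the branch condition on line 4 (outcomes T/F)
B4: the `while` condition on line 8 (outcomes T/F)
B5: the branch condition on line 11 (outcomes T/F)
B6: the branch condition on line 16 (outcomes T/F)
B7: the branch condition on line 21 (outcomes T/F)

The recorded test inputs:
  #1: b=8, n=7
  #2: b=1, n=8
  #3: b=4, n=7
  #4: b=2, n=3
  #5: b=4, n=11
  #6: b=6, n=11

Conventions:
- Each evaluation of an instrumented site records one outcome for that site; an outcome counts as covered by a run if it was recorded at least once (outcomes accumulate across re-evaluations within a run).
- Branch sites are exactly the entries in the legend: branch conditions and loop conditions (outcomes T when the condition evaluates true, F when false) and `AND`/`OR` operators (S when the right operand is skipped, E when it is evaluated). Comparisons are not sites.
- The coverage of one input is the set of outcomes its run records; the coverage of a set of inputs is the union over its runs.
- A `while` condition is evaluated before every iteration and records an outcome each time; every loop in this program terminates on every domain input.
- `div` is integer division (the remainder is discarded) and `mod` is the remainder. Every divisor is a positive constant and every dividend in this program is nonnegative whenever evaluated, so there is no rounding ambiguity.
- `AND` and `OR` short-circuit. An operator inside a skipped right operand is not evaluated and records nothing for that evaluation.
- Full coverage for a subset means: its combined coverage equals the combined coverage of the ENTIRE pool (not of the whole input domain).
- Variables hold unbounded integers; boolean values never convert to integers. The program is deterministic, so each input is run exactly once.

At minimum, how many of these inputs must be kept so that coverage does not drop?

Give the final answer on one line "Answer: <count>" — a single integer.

run #1 (b=8, n=7) runs B2->S, B1->F, B4->F, B5->T, B7->F; records B1=F, B2=S, B4=F, B5=T, B7=F
run #2 (b=1, n=8) runs B2->S, B1->F, B4->F, B5->F, B6->F, B7->F; records B1=F, B2=S, B4=F, B5=F, B6=F, B7=F
run #3 (b=4, n=7) runs B2->S, B1->F, B4->F, B5->T, B7->F; records B1=F, B2=S, B4=F, B5=T, B7=F
run #4 (b=2, n=3) runs B2->E, B1->F, B4->F, B5->T, B7->F; records B1=F, B2=E, B4=F, B5=T, B7=F
run #5 (b=4, n=11) runs B2->E, B1->T, B3->T, B4->F, B5->F, B6->F, B7->F; records B1=T, B2=E, B3=T, B4=F, B5=F, B6=F, B7=F
run #6 (b=6, n=11) runs B2->E, B1->T, B3->T, B4->F, B5->F, B6->F, B7->F; records B1=T, B2=E, B3=T, B4=F, B5=F, B6=F, B7=F
together the pool reaches 10 outcomes: B1=T, B1=F, B2=S, B2=E, B3=T, B4=F, B5=T, B5=F, B6=F, B7=F
every size-1 subset falls short of the 10 outcomes (best: 7/10)
inputs {1, 5} (size 2) cover everything; no size-2 subset with a lexicographically smaller index list covers all 10

Answer: 2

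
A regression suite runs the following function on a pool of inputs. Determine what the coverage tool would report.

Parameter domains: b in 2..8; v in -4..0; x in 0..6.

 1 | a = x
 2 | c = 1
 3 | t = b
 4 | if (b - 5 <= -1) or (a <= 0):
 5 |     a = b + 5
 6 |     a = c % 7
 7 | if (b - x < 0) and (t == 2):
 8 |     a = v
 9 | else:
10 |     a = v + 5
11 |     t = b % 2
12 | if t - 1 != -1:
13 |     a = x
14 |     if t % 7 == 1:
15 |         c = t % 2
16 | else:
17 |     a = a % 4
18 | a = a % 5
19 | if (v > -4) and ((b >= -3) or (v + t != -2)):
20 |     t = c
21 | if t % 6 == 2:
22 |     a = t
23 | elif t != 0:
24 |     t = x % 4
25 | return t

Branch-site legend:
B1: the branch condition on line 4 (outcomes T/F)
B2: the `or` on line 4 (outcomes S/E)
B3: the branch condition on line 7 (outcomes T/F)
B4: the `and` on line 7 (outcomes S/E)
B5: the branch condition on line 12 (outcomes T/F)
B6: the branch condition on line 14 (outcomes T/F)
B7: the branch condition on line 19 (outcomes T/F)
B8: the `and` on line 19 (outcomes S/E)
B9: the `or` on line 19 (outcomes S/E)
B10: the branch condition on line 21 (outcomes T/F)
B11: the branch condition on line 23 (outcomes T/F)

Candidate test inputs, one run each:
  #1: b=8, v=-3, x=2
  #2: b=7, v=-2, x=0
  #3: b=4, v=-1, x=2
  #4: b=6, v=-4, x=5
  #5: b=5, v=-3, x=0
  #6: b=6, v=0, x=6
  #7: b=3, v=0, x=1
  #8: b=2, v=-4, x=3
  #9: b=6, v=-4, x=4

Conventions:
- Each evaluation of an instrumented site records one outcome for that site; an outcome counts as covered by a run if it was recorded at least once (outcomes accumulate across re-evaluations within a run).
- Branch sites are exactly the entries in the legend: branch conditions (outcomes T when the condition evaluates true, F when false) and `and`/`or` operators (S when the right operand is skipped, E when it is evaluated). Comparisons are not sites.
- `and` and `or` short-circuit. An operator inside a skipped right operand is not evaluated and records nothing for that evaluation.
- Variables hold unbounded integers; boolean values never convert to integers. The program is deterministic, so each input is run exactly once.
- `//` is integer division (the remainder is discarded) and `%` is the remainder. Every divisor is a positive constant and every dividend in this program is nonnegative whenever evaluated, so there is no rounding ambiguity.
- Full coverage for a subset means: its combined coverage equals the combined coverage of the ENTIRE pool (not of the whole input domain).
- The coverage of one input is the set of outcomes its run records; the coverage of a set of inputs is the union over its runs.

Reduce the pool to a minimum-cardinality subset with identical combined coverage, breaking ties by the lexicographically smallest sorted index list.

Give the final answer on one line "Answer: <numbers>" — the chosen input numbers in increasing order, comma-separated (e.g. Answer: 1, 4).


input #1, b=8, v=-3, x=2: outcomes B1=F, B2=E, B3=F, B4=S, B5=F, B7=T, B8=E, B9=S, B10=F, B11=T
input #2, b=7, v=-2, x=0: outcomes B1=T, B2=E, B3=F, B4=S, B5=T, B6=T, B7=T, B8=E, B9=S, B10=F, B11=T
input #3, b=4, v=-1, x=2: outcomes B1=T, B2=S, B3=F, B4=S, B5=F, B7=T, B8=E, B9=S, B10=F, B11=T
input #4, b=6, v=-4, x=5: outcomes B1=F, B2=E, B3=F, B4=S, B5=F, B7=F, B8=S, B10=F, B11=F
input #5, b=5, v=-3, x=0: outcomes B1=T, B2=E, B3=F, B4=S, B5=T, B6=T, B7=T, B8=E, B9=S, B10=F, B11=T
input #6, b=6, v=0, x=6: outcomes B1=F, B2=E, B3=F, B4=S, B5=F, B7=T, B8=E, B9=S, B10=F, B11=T
input #7, b=3, v=0, x=1: outcomes B1=T, B2=S, B3=F, B4=S, B5=T, B6=T, B7=T, B8=E, B9=S, B10=F, B11=T
input #8, b=2, v=-4, x=3: outcomes B1=T, B2=S, B3=T, B4=E, B5=T, B6=F, B7=F, B8=S, B10=T
input #9, b=6, v=-4, x=4: outcomes B1=F, B2=E, B3=F, B4=S, B5=F, B7=F, B8=S, B10=F, B11=F
together the pool reaches 21 outcomes: B1=T, B1=F, B2=S, B2=E, B3=T, B3=F, B4=S, B4=E, B5=T, B5=F, B6=T, B6=F, B7=T, B7=F, B8=S, B8=E, B9=S, B10=T, B10=F, B11=T, B11=F
every size-1 subset falls short of the 21 outcomes (best: 11/21)
every size-2 subset falls short of the 21 outcomes (best: 19/21)
at size 3, {2, 4, 8} reaches all 21 outcomes; every lexicographically earlier size-3 subset fails
Answer: 2, 4, 8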